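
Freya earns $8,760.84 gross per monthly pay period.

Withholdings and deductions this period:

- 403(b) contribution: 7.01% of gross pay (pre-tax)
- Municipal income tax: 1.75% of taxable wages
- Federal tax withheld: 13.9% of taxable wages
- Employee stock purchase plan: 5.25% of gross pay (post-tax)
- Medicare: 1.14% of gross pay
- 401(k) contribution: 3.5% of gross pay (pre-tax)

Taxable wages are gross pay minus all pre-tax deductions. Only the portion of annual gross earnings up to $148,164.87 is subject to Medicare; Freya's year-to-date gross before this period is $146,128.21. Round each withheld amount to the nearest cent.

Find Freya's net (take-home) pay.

403(b) contribution: $8,760.84 × 0.0701 = $614.13
401(k) contribution: $8,760.84 × 0.035 = $306.63
Pre-tax total = $614.13 + $306.63 = $920.76
Taxable wages = $8,760.84 − $920.76 = $7,840.08
Federal tax withheld: $7,840.08 × 0.139 = $1,089.77
Municipal income tax: $7,840.08 × 0.0175 = $137.20
Medicare: only $148,164.87 − $146,128.21 = $2,036.66 of this check is subject → $2,036.66 × 0.0114 = $23.22
Employee stock purchase plan: $8,760.84 × 0.0525 = $459.94
Total deductions = $614.13 + $306.63 + $1,089.77 + $137.20 + $23.22 + $459.94 = $2,630.89
Net pay = $8,760.84 − $2,630.89 = $6,129.95

$6,129.95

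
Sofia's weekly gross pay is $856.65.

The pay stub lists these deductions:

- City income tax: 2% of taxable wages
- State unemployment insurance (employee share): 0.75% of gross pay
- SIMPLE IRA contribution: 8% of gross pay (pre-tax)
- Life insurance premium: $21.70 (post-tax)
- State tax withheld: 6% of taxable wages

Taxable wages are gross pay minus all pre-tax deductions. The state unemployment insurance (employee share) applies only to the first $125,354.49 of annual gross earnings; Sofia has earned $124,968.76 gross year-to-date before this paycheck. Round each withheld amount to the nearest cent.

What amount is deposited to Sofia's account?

$700.48

SIMPLE IRA contribution: $856.65 × 0.08 = $68.53
Taxable wages = $856.65 − $68.53 = $788.12
State tax withheld: $788.12 × 0.06 = $47.29
City income tax: $788.12 × 0.02 = $15.76
State unemployment insurance (employee share): only $125,354.49 − $124,968.76 = $385.73 of this check is subject → $385.73 × 0.0075 = $2.89
Life insurance premium: $21.70
Total deductions = $68.53 + $47.29 + $15.76 + $2.89 + $21.70 = $156.17
Net pay = $856.65 − $156.17 = $700.48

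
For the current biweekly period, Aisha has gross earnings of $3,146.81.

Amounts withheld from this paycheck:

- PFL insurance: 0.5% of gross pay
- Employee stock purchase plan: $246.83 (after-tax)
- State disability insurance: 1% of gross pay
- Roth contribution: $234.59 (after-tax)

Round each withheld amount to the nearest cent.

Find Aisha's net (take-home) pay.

PFL insurance: $3,146.81 × 0.005 = $15.73
State disability insurance: $3,146.81 × 0.01 = $31.47
Roth contribution: $234.59
Employee stock purchase plan: $246.83
Total deductions = $15.73 + $31.47 + $234.59 + $246.83 = $528.62
Net pay = $3,146.81 − $528.62 = $2,618.19

$2,618.19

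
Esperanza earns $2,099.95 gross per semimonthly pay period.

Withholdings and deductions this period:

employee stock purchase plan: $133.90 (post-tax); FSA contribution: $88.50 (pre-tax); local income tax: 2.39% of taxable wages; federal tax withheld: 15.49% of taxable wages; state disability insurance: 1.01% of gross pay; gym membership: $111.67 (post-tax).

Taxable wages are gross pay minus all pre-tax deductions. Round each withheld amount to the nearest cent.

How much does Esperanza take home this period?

FSA contribution: $88.50
Taxable wages = $2,099.95 − $88.50 = $2,011.45
Local income tax: $2,011.45 × 0.0239 = $48.07
Federal tax withheld: $2,011.45 × 0.1549 = $311.57
State disability insurance: $2,099.95 × 0.0101 = $21.21
Employee stock purchase plan: $133.90
Gym membership: $111.67
Total deductions = $88.50 + $48.07 + $311.57 + $21.21 + $133.90 + $111.67 = $714.92
Net pay = $2,099.95 − $714.92 = $1,385.03

$1,385.03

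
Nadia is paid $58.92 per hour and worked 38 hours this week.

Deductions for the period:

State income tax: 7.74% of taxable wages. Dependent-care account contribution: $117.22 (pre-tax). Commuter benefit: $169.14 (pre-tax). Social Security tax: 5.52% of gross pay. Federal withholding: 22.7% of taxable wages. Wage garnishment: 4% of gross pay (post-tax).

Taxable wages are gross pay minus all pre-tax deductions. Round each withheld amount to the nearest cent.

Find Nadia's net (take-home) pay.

$1145.08

Gross pay: 38 × $58.92 = $2238.96
Dependent-care account contribution: $117.22
Commuter benefit: $169.14
Pre-tax total = $117.22 + $169.14 = $286.36
Taxable wages = $2238.96 − $286.36 = $1952.60
State income tax: $1952.60 × 0.0774 = $151.13
Federal withholding: $1952.60 × 0.227 = $443.24
Social Security tax: $2238.96 × 0.0552 = $123.59
Wage garnishment: $2238.96 × 0.04 = $89.56
Total deductions = $117.22 + $169.14 + $151.13 + $443.24 + $123.59 + $89.56 = $1093.88
Net pay = $2238.96 − $1093.88 = $1145.08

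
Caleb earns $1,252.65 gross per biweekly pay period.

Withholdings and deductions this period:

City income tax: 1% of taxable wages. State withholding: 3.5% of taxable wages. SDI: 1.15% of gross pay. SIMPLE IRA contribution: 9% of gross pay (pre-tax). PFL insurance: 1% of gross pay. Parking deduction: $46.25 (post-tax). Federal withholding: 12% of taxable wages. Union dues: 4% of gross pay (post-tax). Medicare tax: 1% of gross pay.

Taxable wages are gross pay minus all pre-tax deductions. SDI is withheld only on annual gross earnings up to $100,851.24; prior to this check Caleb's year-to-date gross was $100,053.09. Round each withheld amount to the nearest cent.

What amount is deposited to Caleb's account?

SIMPLE IRA contribution: $1,252.65 × 0.09 = $112.74
Taxable wages = $1,252.65 − $112.74 = $1,139.91
State withholding: $1,139.91 × 0.035 = $39.90
Federal withholding: $1,139.91 × 0.12 = $136.79
City income tax: $1,139.91 × 0.01 = $11.40
SDI: only $100,851.24 − $100,053.09 = $798.15 of this check is subject → $798.15 × 0.0115 = $9.18
Medicare tax: $1,252.65 × 0.01 = $12.53
PFL insurance: $1,252.65 × 0.01 = $12.53
Union dues: $1,252.65 × 0.04 = $50.11
Parking deduction: $46.25
Total deductions = $112.74 + $39.90 + $136.79 + $11.40 + $9.18 + $12.53 + $12.53 + $50.11 + $46.25 = $431.43
Net pay = $1,252.65 − $431.43 = $821.22

$821.22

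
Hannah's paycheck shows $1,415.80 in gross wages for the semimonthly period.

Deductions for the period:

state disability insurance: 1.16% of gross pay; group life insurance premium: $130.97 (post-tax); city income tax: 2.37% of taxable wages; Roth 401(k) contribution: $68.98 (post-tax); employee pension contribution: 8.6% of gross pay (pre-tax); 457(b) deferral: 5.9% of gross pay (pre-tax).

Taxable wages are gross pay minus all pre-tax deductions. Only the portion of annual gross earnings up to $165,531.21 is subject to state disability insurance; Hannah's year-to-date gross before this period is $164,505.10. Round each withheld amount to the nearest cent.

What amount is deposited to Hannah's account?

457(b) deferral: $1,415.80 × 0.059 = $83.53
Employee pension contribution: $1,415.80 × 0.086 = $121.76
Pre-tax total = $83.53 + $121.76 = $205.29
Taxable wages = $1,415.80 − $205.29 = $1,210.51
City income tax: $1,210.51 × 0.0237 = $28.69
State disability insurance: only $165,531.21 − $164,505.10 = $1,026.11 of this check is subject → $1,026.11 × 0.0116 = $11.90
Group life insurance premium: $130.97
Roth 401(k) contribution: $68.98
Total deductions = $83.53 + $121.76 + $28.69 + $11.90 + $130.97 + $68.98 = $445.83
Net pay = $1,415.80 − $445.83 = $969.97

$969.97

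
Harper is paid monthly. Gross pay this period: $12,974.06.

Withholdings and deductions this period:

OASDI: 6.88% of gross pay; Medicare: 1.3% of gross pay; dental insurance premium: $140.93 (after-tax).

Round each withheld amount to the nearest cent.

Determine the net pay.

$11,771.85

OASDI: $12,974.06 × 0.0688 = $892.62
Medicare: $12,974.06 × 0.013 = $168.66
Dental insurance premium: $140.93
Total deductions = $892.62 + $168.66 + $140.93 = $1,202.21
Net pay = $12,974.06 − $1,202.21 = $11,771.85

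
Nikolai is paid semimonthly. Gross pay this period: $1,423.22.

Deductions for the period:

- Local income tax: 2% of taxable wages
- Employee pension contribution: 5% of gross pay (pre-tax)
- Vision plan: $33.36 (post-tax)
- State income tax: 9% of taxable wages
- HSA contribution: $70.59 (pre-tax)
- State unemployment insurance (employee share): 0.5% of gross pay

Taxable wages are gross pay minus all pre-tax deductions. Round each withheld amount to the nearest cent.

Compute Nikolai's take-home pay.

Employee pension contribution: $1,423.22 × 0.05 = $71.16
HSA contribution: $70.59
Pre-tax total = $71.16 + $70.59 = $141.75
Taxable wages = $1,423.22 − $141.75 = $1,281.47
Local income tax: $1,281.47 × 0.02 = $25.63
State income tax: $1,281.47 × 0.09 = $115.33
State unemployment insurance (employee share): $1,423.22 × 0.005 = $7.12
Vision plan: $33.36
Total deductions = $71.16 + $70.59 + $25.63 + $115.33 + $7.12 + $33.36 = $323.19
Net pay = $1,423.22 − $323.19 = $1,100.03

$1,100.03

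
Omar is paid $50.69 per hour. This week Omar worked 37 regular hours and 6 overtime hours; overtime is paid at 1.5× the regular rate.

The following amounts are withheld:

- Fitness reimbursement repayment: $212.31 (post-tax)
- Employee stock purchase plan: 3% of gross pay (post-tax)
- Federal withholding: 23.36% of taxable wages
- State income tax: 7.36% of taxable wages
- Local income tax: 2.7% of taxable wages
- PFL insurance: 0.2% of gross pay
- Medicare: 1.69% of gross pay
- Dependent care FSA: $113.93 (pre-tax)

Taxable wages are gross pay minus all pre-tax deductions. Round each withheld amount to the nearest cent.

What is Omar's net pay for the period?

$1150.29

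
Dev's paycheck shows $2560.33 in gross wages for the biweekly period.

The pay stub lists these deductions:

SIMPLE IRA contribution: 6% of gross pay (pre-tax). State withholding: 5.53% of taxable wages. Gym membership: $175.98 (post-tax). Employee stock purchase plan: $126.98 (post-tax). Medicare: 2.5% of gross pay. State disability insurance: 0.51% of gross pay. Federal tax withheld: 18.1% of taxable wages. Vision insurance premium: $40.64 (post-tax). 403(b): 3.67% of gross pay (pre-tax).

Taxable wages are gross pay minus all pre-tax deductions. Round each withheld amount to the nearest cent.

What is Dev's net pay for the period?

$1345.57

403(b): $2560.33 × 0.0367 = $93.96
SIMPLE IRA contribution: $2560.33 × 0.06 = $153.62
Pre-tax total = $93.96 + $153.62 = $247.58
Taxable wages = $2560.33 − $247.58 = $2312.75
State withholding: $2312.75 × 0.0553 = $127.90
Federal tax withheld: $2312.75 × 0.181 = $418.61
Medicare: $2560.33 × 0.025 = $64.01
State disability insurance: $2560.33 × 0.0051 = $13.06
Employee stock purchase plan: $126.98
Gym membership: $175.98
Vision insurance premium: $40.64
Total deductions = $93.96 + $153.62 + $127.90 + $418.61 + $64.01 + $13.06 + $126.98 + $175.98 + $40.64 = $1214.76
Net pay = $2560.33 − $1214.76 = $1345.57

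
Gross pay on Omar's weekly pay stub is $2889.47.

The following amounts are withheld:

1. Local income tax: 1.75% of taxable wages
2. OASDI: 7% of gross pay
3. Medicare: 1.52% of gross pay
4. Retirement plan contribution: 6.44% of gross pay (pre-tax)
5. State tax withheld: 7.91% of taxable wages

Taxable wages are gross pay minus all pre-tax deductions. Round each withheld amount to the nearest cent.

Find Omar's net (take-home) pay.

Retirement plan contribution: $2889.47 × 0.0644 = $186.08
Taxable wages = $2889.47 − $186.08 = $2703.39
Local income tax: $2703.39 × 0.0175 = $47.31
State tax withheld: $2703.39 × 0.0791 = $213.84
OASDI: $2889.47 × 0.07 = $202.26
Medicare: $2889.47 × 0.0152 = $43.92
Total deductions = $186.08 + $47.31 + $213.84 + $202.26 + $43.92 = $693.41
Net pay = $2889.47 − $693.41 = $2196.06

$2196.06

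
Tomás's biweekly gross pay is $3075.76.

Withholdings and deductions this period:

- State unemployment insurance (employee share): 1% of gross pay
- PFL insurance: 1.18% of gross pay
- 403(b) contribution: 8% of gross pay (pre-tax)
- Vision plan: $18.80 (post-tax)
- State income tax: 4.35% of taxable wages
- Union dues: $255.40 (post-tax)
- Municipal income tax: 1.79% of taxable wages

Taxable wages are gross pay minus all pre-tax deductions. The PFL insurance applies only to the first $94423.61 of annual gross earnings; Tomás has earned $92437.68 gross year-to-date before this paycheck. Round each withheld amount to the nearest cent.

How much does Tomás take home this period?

403(b) contribution: $3075.76 × 0.08 = $246.06
Taxable wages = $3075.76 − $246.06 = $2829.70
State income tax: $2829.70 × 0.0435 = $123.09
Municipal income tax: $2829.70 × 0.0179 = $50.65
State unemployment insurance (employee share): $3075.76 × 0.01 = $30.76
PFL insurance: only $94423.61 − $92437.68 = $1985.93 of this check is subject → $1985.93 × 0.0118 = $23.43
Vision plan: $18.80
Union dues: $255.40
Total deductions = $246.06 + $123.09 + $50.65 + $30.76 + $23.43 + $18.80 + $255.40 = $748.19
Net pay = $3075.76 − $748.19 = $2327.57

$2327.57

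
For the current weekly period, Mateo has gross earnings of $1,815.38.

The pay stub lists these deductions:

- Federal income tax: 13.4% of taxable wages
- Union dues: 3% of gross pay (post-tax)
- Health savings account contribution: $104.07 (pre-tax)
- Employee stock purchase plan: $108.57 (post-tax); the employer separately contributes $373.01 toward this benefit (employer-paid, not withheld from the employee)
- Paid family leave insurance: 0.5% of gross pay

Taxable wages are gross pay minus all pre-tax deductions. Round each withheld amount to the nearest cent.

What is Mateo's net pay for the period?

Health savings account contribution: $104.07
Taxable wages = $1,815.38 − $104.07 = $1,711.31
Federal income tax: $1,711.31 × 0.134 = $229.32
Paid family leave insurance: $1,815.38 × 0.005 = $9.08
Union dues: $1,815.38 × 0.03 = $54.46
Employee stock purchase plan: $108.57
(Employer's $373.01 toward employee stock purchase plan is not withheld from the employee.)
Total deductions = $104.07 + $229.32 + $9.08 + $54.46 + $108.57 = $505.50
Net pay = $1,815.38 − $505.50 = $1,309.88

$1,309.88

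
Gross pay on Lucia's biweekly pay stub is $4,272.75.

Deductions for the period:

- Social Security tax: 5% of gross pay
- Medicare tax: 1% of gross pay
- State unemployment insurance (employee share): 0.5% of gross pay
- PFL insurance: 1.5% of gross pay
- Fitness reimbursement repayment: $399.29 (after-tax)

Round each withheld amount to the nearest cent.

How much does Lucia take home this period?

$3,531.64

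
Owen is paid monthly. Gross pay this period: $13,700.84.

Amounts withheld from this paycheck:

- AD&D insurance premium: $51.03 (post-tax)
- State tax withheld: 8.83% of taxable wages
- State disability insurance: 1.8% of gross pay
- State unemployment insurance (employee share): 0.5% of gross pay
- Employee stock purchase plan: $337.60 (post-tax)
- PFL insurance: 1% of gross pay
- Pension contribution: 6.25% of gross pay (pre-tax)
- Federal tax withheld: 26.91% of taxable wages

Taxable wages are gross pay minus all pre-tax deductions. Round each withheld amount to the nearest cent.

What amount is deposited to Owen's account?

$7,413.14

Pension contribution: $13,700.84 × 0.0625 = $856.30
Taxable wages = $13,700.84 − $856.30 = $12,844.54
State tax withheld: $12,844.54 × 0.0883 = $1,134.17
Federal tax withheld: $12,844.54 × 0.2691 = $3,456.47
State unemployment insurance (employee share): $13,700.84 × 0.005 = $68.50
State disability insurance: $13,700.84 × 0.018 = $246.62
PFL insurance: $13,700.84 × 0.01 = $137.01
Employee stock purchase plan: $337.60
AD&D insurance premium: $51.03
Total deductions = $856.30 + $1,134.17 + $3,456.47 + $68.50 + $246.62 + $137.01 + $337.60 + $51.03 = $6,287.70
Net pay = $13,700.84 − $6,287.70 = $7,413.14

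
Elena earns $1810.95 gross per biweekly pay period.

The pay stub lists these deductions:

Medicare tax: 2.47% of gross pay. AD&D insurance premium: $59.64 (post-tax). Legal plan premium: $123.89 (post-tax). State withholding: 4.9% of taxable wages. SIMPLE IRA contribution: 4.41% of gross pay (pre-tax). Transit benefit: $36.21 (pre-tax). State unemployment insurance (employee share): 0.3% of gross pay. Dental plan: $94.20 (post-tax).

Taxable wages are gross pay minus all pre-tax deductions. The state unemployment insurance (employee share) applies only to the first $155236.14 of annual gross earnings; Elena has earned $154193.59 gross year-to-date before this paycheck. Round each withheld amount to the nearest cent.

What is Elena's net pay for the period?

$1286.24

SIMPLE IRA contribution: $1810.95 × 0.0441 = $79.86
Transit benefit: $36.21
Pre-tax total = $79.86 + $36.21 = $116.07
Taxable wages = $1810.95 − $116.07 = $1694.88
State withholding: $1694.88 × 0.049 = $83.05
State unemployment insurance (employee share): only $155236.14 − $154193.59 = $1042.55 of this check is subject → $1042.55 × 0.003 = $3.13
Medicare tax: $1810.95 × 0.0247 = $44.73
Legal plan premium: $123.89
Dental plan: $94.20
AD&D insurance premium: $59.64
Total deductions = $79.86 + $36.21 + $83.05 + $3.13 + $44.73 + $123.89 + $94.20 + $59.64 = $524.71
Net pay = $1810.95 − $524.71 = $1286.24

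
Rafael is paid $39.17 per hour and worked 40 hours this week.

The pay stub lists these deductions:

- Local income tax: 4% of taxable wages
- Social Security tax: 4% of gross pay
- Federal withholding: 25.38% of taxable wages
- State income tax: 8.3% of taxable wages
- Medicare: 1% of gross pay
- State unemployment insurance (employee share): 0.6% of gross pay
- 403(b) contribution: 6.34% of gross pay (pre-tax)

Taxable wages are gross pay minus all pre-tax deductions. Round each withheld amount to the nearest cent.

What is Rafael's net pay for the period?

Gross pay: 40 × $39.17 = $1,566.80
403(b) contribution: $1,566.80 × 0.0634 = $99.34
Taxable wages = $1,566.80 − $99.34 = $1,467.46
Local income tax: $1,467.46 × 0.04 = $58.70
Federal withholding: $1,467.46 × 0.2538 = $372.44
State income tax: $1,467.46 × 0.083 = $121.80
Medicare: $1,566.80 × 0.01 = $15.67
State unemployment insurance (employee share): $1,566.80 × 0.006 = $9.40
Social Security tax: $1,566.80 × 0.04 = $62.67
Total deductions = $99.34 + $58.70 + $372.44 + $121.80 + $15.67 + $9.40 + $62.67 = $740.02
Net pay = $1,566.80 − $740.02 = $826.78

$826.78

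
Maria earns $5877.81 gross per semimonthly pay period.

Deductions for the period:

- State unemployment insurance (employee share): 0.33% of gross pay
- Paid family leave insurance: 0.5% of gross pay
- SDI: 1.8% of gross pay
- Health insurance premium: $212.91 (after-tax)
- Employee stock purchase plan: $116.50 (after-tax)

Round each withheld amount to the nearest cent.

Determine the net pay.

$5393.81

Paid family leave insurance: $5877.81 × 0.005 = $29.39
SDI: $5877.81 × 0.018 = $105.80
State unemployment insurance (employee share): $5877.81 × 0.0033 = $19.40
Health insurance premium: $212.91
Employee stock purchase plan: $116.50
Total deductions = $29.39 + $105.80 + $19.40 + $212.91 + $116.50 = $484.00
Net pay = $5877.81 − $484.00 = $5393.81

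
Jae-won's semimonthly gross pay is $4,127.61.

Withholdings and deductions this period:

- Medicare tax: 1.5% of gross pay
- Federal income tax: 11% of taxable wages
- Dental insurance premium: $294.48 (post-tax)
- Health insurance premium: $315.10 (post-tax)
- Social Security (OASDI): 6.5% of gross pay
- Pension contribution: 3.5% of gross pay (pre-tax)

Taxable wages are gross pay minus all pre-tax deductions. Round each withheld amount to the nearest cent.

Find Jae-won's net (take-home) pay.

$2,605.21

Pension contribution: $4,127.61 × 0.035 = $144.47
Taxable wages = $4,127.61 − $144.47 = $3,983.14
Federal income tax: $3,983.14 × 0.11 = $438.15
Medicare tax: $4,127.61 × 0.015 = $61.91
Social Security (OASDI): $4,127.61 × 0.065 = $268.29
Dental insurance premium: $294.48
Health insurance premium: $315.10
Total deductions = $144.47 + $438.15 + $61.91 + $268.29 + $294.48 + $315.10 = $1,522.40
Net pay = $4,127.61 − $1,522.40 = $2,605.21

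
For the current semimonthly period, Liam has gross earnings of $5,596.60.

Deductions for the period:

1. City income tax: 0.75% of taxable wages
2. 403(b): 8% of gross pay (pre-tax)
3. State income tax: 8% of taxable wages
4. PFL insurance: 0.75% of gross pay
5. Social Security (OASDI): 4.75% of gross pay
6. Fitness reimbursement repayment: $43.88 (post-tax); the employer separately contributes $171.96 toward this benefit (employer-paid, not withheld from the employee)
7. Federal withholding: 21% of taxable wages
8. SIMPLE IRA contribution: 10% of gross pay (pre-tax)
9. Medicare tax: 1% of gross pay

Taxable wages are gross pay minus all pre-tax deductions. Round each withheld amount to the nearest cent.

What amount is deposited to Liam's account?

403(b): $5,596.60 × 0.08 = $447.73
SIMPLE IRA contribution: $5,596.60 × 0.1 = $559.66
Pre-tax total = $447.73 + $559.66 = $1,007.39
Taxable wages = $5,596.60 − $1,007.39 = $4,589.21
Federal withholding: $4,589.21 × 0.21 = $963.73
City income tax: $4,589.21 × 0.0075 = $34.42
State income tax: $4,589.21 × 0.08 = $367.14
Social Security (OASDI): $5,596.60 × 0.0475 = $265.84
Medicare tax: $5,596.60 × 0.01 = $55.97
PFL insurance: $5,596.60 × 0.0075 = $41.97
Fitness reimbursement repayment: $43.88
(Employer's $171.96 toward fitness reimbursement repayment is not withheld from the employee.)
Total deductions = $447.73 + $559.66 + $963.73 + $34.42 + $367.14 + $265.84 + $55.97 + $41.97 + $43.88 = $2,780.34
Net pay = $5,596.60 − $2,780.34 = $2,816.26

$2,816.26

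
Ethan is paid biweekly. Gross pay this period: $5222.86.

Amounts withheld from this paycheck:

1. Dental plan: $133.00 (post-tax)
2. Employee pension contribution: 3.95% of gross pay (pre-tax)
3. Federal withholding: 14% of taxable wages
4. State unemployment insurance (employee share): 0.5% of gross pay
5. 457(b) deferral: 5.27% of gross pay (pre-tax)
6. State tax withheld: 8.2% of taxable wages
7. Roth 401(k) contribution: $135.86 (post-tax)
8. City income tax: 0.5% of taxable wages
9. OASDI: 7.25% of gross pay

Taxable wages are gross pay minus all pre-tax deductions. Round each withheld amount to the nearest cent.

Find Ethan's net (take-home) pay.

Employee pension contribution: $5222.86 × 0.0395 = $206.30
457(b) deferral: $5222.86 × 0.0527 = $275.24
Pre-tax total = $206.30 + $275.24 = $481.54
Taxable wages = $5222.86 − $481.54 = $4741.32
State tax withheld: $4741.32 × 0.082 = $388.79
City income tax: $4741.32 × 0.005 = $23.71
Federal withholding: $4741.32 × 0.14 = $663.78
OASDI: $5222.86 × 0.0725 = $378.66
State unemployment insurance (employee share): $5222.86 × 0.005 = $26.11
Dental plan: $133.00
Roth 401(k) contribution: $135.86
Total deductions = $206.30 + $275.24 + $388.79 + $23.71 + $663.78 + $378.66 + $26.11 + $133.00 + $135.86 = $2231.45
Net pay = $5222.86 − $2231.45 = $2991.41

$2991.41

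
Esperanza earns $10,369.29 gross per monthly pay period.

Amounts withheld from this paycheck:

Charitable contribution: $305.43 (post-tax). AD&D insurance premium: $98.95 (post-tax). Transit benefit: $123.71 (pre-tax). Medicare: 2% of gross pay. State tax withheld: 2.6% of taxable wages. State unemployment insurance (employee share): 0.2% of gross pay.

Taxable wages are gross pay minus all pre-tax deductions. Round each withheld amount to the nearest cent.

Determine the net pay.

Transit benefit: $123.71
Taxable wages = $10,369.29 − $123.71 = $10,245.58
State tax withheld: $10,245.58 × 0.026 = $266.39
State unemployment insurance (employee share): $10,369.29 × 0.002 = $20.74
Medicare: $10,369.29 × 0.02 = $207.39
Charitable contribution: $305.43
AD&D insurance premium: $98.95
Total deductions = $123.71 + $266.39 + $20.74 + $207.39 + $305.43 + $98.95 = $1,022.61
Net pay = $10,369.29 − $1,022.61 = $9,346.68

$9,346.68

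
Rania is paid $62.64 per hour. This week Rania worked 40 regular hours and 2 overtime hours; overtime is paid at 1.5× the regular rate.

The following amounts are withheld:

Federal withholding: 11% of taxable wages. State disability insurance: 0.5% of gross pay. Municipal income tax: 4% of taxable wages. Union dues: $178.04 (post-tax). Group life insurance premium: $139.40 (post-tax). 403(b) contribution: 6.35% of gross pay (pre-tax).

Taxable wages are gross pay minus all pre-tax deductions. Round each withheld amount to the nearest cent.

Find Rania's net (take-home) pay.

Regular pay: 40 × $62.64 = $2505.60
Overtime pay: 2 × $62.64 × 1.5 = $187.92
Gross pay = $2505.60 + $187.92 = $2693.52
403(b) contribution: $2693.52 × 0.0635 = $171.04
Taxable wages = $2693.52 − $171.04 = $2522.48
Municipal income tax: $2522.48 × 0.04 = $100.90
Federal withholding: $2522.48 × 0.11 = $277.47
State disability insurance: $2693.52 × 0.005 = $13.47
Group life insurance premium: $139.40
Union dues: $178.04
Total deductions = $171.04 + $100.90 + $277.47 + $13.47 + $139.40 + $178.04 = $880.32
Net pay = $2693.52 − $880.32 = $1813.20

$1813.20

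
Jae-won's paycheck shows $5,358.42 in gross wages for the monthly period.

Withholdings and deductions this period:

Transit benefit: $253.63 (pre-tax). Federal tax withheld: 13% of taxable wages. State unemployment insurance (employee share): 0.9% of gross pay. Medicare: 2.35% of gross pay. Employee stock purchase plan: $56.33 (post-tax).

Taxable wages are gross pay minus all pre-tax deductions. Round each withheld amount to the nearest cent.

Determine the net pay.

Transit benefit: $253.63
Taxable wages = $5,358.42 − $253.63 = $5,104.79
Federal tax withheld: $5,104.79 × 0.13 = $663.62
State unemployment insurance (employee share): $5,358.42 × 0.009 = $48.23
Medicare: $5,358.42 × 0.0235 = $125.92
Employee stock purchase plan: $56.33
Total deductions = $253.63 + $663.62 + $48.23 + $125.92 + $56.33 = $1,147.73
Net pay = $5,358.42 − $1,147.73 = $4,210.69

$4,210.69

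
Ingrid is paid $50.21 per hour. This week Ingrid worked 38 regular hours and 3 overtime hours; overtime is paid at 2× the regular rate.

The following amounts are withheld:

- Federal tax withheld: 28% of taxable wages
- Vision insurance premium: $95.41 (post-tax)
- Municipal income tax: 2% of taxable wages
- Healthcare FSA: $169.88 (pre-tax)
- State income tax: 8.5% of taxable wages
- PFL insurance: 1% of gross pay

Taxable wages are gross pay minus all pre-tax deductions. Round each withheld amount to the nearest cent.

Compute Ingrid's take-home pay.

Regular pay: 38 × $50.21 = $1,907.98
Overtime pay: 3 × $50.21 × 2 = $301.26
Gross pay = $1,907.98 + $301.26 = $2,209.24
Healthcare FSA: $169.88
Taxable wages = $2,209.24 − $169.88 = $2,039.36
State income tax: $2,039.36 × 0.085 = $173.35
Municipal income tax: $2,039.36 × 0.02 = $40.79
Federal tax withheld: $2,039.36 × 0.28 = $571.02
PFL insurance: $2,209.24 × 0.01 = $22.09
Vision insurance premium: $95.41
Total deductions = $169.88 + $173.35 + $40.79 + $571.02 + $22.09 + $95.41 = $1,072.54
Net pay = $2,209.24 − $1,072.54 = $1,136.70

$1,136.70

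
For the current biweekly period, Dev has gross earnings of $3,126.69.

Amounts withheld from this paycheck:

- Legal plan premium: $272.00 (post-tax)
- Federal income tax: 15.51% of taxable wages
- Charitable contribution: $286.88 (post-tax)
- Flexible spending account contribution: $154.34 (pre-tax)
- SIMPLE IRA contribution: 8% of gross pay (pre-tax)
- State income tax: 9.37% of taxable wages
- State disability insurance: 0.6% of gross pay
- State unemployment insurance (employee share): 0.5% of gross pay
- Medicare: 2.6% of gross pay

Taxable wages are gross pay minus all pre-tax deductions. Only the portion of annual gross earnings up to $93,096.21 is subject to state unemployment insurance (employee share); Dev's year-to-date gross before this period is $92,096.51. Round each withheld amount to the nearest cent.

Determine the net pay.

$1,381.00

SIMPLE IRA contribution: $3,126.69 × 0.08 = $250.14
Flexible spending account contribution: $154.34
Pre-tax total = $250.14 + $154.34 = $404.48
Taxable wages = $3,126.69 − $404.48 = $2,722.21
State income tax: $2,722.21 × 0.0937 = $255.07
Federal income tax: $2,722.21 × 0.1551 = $422.21
Medicare: $3,126.69 × 0.026 = $81.29
State unemployment insurance (employee share): only $93,096.21 − $92,096.51 = $999.70 of this check is subject → $999.70 × 0.005 = $5.00
State disability insurance: $3,126.69 × 0.006 = $18.76
Legal plan premium: $272.00
Charitable contribution: $286.88
Total deductions = $250.14 + $154.34 + $255.07 + $422.21 + $81.29 + $5.00 + $18.76 + $272.00 + $286.88 = $1,745.69
Net pay = $3,126.69 − $1,745.69 = $1,381.00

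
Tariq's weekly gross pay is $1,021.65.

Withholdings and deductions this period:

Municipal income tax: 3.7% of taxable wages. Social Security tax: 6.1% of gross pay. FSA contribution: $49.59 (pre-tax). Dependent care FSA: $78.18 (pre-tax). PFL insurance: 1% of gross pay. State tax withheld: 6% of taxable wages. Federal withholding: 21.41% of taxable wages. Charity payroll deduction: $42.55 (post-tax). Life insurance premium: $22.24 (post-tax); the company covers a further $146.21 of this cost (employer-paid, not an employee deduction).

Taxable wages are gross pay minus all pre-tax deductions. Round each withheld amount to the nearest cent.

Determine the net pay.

$478.47

FSA contribution: $49.59
Dependent care FSA: $78.18
Pre-tax total = $49.59 + $78.18 = $127.77
Taxable wages = $1,021.65 − $127.77 = $893.88
Municipal income tax: $893.88 × 0.037 = $33.07
State tax withheld: $893.88 × 0.06 = $53.63
Federal withholding: $893.88 × 0.2141 = $191.38
PFL insurance: $1,021.65 × 0.01 = $10.22
Social Security tax: $1,021.65 × 0.061 = $62.32
Charity payroll deduction: $42.55
Life insurance premium: $22.24
(Employer's $146.21 toward life insurance premium is not withheld from the employee.)
Total deductions = $49.59 + $78.18 + $33.07 + $53.63 + $191.38 + $10.22 + $62.32 + $42.55 + $22.24 = $543.18
Net pay = $1,021.65 − $543.18 = $478.47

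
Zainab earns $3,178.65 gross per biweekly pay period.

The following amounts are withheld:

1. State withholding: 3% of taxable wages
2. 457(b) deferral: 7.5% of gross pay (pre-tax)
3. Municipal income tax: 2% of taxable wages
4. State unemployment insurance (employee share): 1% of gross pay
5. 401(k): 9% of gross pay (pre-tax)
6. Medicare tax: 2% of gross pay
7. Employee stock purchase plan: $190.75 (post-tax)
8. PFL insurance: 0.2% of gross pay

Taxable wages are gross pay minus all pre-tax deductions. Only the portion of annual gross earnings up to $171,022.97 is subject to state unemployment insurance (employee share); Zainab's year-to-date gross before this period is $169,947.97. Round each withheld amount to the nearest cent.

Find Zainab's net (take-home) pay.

$2,250.03

401(k): $3,178.65 × 0.09 = $286.08
457(b) deferral: $3,178.65 × 0.075 = $238.40
Pre-tax total = $286.08 + $238.40 = $524.48
Taxable wages = $3,178.65 − $524.48 = $2,654.17
State withholding: $2,654.17 × 0.03 = $79.63
Municipal income tax: $2,654.17 × 0.02 = $53.08
State unemployment insurance (employee share): only $171,022.97 − $169,947.97 = $1,075.00 of this check is subject → $1,075.00 × 0.01 = $10.75
Medicare tax: $3,178.65 × 0.02 = $63.57
PFL insurance: $3,178.65 × 0.002 = $6.36
Employee stock purchase plan: $190.75
Total deductions = $286.08 + $238.40 + $79.63 + $53.08 + $10.75 + $63.57 + $6.36 + $190.75 = $928.62
Net pay = $3,178.65 − $928.62 = $2,250.03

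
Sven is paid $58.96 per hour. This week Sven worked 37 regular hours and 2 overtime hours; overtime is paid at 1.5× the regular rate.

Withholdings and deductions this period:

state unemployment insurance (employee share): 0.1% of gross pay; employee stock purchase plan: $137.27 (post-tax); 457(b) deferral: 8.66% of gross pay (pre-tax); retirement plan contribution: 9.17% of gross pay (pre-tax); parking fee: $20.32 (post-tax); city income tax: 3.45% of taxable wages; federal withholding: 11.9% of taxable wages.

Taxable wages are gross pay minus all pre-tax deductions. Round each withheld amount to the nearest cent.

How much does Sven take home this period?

Regular pay: 37 × $58.96 = $2181.52
Overtime pay: 2 × $58.96 × 1.5 = $176.88
Gross pay = $2181.52 + $176.88 = $2358.40
Retirement plan contribution: $2358.40 × 0.0917 = $216.27
457(b) deferral: $2358.40 × 0.0866 = $204.24
Pre-tax total = $216.27 + $204.24 = $420.51
Taxable wages = $2358.40 − $420.51 = $1937.89
City income tax: $1937.89 × 0.0345 = $66.86
Federal withholding: $1937.89 × 0.119 = $230.61
State unemployment insurance (employee share): $2358.40 × 0.001 = $2.36
Employee stock purchase plan: $137.27
Parking fee: $20.32
Total deductions = $216.27 + $204.24 + $66.86 + $230.61 + $2.36 + $137.27 + $20.32 = $877.93
Net pay = $2358.40 − $877.93 = $1480.47

$1480.47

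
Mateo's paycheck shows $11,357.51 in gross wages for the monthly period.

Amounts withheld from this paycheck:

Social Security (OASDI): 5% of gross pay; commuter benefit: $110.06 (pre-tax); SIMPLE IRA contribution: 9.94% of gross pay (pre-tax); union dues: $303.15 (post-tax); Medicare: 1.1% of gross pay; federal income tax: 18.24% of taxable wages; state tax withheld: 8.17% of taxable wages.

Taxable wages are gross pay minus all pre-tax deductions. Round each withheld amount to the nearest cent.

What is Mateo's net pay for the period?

$6,450.25

Commuter benefit: $110.06
SIMPLE IRA contribution: $11,357.51 × 0.0994 = $1,128.94
Pre-tax total = $110.06 + $1,128.94 = $1,239.00
Taxable wages = $11,357.51 − $1,239.00 = $10,118.51
State tax withheld: $10,118.51 × 0.0817 = $826.68
Federal income tax: $10,118.51 × 0.1824 = $1,845.62
Social Security (OASDI): $11,357.51 × 0.05 = $567.88
Medicare: $11,357.51 × 0.011 = $124.93
Union dues: $303.15
Total deductions = $110.06 + $1,128.94 + $826.68 + $1,845.62 + $567.88 + $124.93 + $303.15 = $4,907.26
Net pay = $11,357.51 − $4,907.26 = $6,450.25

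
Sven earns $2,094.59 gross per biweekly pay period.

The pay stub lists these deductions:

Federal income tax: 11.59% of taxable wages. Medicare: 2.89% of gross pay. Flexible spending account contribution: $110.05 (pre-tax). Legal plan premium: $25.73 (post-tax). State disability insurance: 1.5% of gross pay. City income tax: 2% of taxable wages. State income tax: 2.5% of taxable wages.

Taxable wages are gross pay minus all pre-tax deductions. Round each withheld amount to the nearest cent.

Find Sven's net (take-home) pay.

$1,547.55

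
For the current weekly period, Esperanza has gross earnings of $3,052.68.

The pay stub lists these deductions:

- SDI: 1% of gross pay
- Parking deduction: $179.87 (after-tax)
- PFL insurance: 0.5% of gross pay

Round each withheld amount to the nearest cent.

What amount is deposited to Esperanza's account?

$2,827.02

PFL insurance: $3,052.68 × 0.005 = $15.26
SDI: $3,052.68 × 0.01 = $30.53
Parking deduction: $179.87
Total deductions = $15.26 + $30.53 + $179.87 = $225.66
Net pay = $3,052.68 − $225.66 = $2,827.02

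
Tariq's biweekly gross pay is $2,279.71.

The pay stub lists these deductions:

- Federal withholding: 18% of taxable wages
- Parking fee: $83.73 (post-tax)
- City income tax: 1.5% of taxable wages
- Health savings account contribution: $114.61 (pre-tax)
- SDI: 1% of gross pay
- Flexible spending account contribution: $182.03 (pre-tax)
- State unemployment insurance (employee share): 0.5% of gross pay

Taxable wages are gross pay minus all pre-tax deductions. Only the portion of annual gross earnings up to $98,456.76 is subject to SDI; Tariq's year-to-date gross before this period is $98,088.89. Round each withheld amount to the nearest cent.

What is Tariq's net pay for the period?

$1,497.56

Health savings account contribution: $114.61
Flexible spending account contribution: $182.03
Pre-tax total = $114.61 + $182.03 = $296.64
Taxable wages = $2,279.71 − $296.64 = $1,983.07
Federal withholding: $1,983.07 × 0.18 = $356.95
City income tax: $1,983.07 × 0.015 = $29.75
State unemployment insurance (employee share): $2,279.71 × 0.005 = $11.40
SDI: only $98,456.76 − $98,088.89 = $367.87 of this check is subject → $367.87 × 0.01 = $3.68
Parking fee: $83.73
Total deductions = $114.61 + $182.03 + $356.95 + $29.75 + $11.40 + $3.68 + $83.73 = $782.15
Net pay = $2,279.71 − $782.15 = $1,497.56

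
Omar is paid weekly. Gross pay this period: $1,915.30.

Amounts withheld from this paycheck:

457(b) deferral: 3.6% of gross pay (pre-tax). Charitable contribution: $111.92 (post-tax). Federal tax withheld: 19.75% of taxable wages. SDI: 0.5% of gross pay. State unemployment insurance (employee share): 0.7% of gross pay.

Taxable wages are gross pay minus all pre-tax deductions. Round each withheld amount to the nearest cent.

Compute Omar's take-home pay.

$1,346.79

457(b) deferral: $1,915.30 × 0.036 = $68.95
Taxable wages = $1,915.30 − $68.95 = $1,846.35
Federal tax withheld: $1,846.35 × 0.1975 = $364.65
SDI: $1,915.30 × 0.005 = $9.58
State unemployment insurance (employee share): $1,915.30 × 0.007 = $13.41
Charitable contribution: $111.92
Total deductions = $68.95 + $364.65 + $9.58 + $13.41 + $111.92 = $568.51
Net pay = $1,915.30 − $568.51 = $1,346.79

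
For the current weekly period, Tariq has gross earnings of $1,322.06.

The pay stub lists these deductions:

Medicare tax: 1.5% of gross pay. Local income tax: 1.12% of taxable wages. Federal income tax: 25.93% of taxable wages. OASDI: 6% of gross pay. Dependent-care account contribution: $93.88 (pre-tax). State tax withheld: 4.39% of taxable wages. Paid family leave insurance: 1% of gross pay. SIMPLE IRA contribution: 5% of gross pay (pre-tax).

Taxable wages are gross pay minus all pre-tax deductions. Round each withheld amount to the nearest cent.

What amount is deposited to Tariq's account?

$684.34

Dependent-care account contribution: $93.88
SIMPLE IRA contribution: $1,322.06 × 0.05 = $66.10
Pre-tax total = $93.88 + $66.10 = $159.98
Taxable wages = $1,322.06 − $159.98 = $1,162.08
Local income tax: $1,162.08 × 0.0112 = $13.02
State tax withheld: $1,162.08 × 0.0439 = $51.02
Federal income tax: $1,162.08 × 0.2593 = $301.33
OASDI: $1,322.06 × 0.06 = $79.32
Medicare tax: $1,322.06 × 0.015 = $19.83
Paid family leave insurance: $1,322.06 × 0.01 = $13.22
Total deductions = $93.88 + $66.10 + $13.02 + $51.02 + $301.33 + $79.32 + $19.83 + $13.22 = $637.72
Net pay = $1,322.06 − $637.72 = $684.34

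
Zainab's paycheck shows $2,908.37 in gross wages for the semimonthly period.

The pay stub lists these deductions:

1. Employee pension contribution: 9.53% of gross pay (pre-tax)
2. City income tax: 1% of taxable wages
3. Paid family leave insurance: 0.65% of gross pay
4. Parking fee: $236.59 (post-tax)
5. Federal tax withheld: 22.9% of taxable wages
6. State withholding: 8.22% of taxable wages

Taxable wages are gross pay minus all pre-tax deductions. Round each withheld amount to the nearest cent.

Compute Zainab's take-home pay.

$1,530.58

Employee pension contribution: $2,908.37 × 0.0953 = $277.17
Taxable wages = $2,908.37 − $277.17 = $2,631.20
Federal tax withheld: $2,631.20 × 0.229 = $602.54
State withholding: $2,631.20 × 0.0822 = $216.28
City income tax: $2,631.20 × 0.01 = $26.31
Paid family leave insurance: $2,908.37 × 0.0065 = $18.90
Parking fee: $236.59
Total deductions = $277.17 + $602.54 + $216.28 + $26.31 + $18.90 + $236.59 = $1,377.79
Net pay = $2,908.37 − $1,377.79 = $1,530.58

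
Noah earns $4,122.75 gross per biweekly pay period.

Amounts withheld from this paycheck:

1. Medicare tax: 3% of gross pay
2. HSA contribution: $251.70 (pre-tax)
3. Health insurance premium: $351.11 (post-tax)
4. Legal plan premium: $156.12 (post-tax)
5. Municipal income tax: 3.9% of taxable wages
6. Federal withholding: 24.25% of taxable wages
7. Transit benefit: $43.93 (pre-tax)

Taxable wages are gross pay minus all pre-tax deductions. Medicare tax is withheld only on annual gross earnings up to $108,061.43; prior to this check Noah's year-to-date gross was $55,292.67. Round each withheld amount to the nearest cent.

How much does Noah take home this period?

$2,118.87

Transit benefit: $43.93
HSA contribution: $251.70
Pre-tax total = $43.93 + $251.70 = $295.63
Taxable wages = $4,122.75 − $295.63 = $3,827.12
Municipal income tax: $3,827.12 × 0.039 = $149.26
Federal withholding: $3,827.12 × 0.2425 = $928.08
Medicare tax: cap not yet reached, full $4,122.75 is subject → $4,122.75 × 0.03 = $123.68
Legal plan premium: $156.12
Health insurance premium: $351.11
Total deductions = $43.93 + $251.70 + $149.26 + $928.08 + $123.68 + $156.12 + $351.11 = $2,003.88
Net pay = $4,122.75 − $2,003.88 = $2,118.87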